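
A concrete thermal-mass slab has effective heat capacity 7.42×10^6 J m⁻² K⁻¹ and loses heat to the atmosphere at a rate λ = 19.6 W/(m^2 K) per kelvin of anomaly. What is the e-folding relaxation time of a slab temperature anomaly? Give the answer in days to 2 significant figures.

Areal heat capacity C = 7.42×10^6 J m⁻² K⁻¹ (given).
Relaxation time τ = C / λ = 7.42×10^6 / 19.6 = 3.79×10^5 s.
In days: 3.79×10^5 s / (86400 s/day) = 4.38 days.

4.4 days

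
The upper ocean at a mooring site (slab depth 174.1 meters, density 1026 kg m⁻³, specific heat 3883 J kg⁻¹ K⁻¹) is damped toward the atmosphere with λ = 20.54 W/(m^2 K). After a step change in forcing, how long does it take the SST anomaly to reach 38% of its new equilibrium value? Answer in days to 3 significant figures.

187 days

Areal heat capacity C = ρ c_p D = 1026 × 3883 × 174.1 = 6.94×10^8 J/(m²·K).
τ = C / λ = 6.94×10^8 / 20.54 = 3.38×10^7 s.
Fraction reached: 1 − e^(−t/τ) = 0.38 ⇒ t = −τ ln(1 − 0.38) = τ × 0.478.
t = 1.61×10^7 s = 187 days.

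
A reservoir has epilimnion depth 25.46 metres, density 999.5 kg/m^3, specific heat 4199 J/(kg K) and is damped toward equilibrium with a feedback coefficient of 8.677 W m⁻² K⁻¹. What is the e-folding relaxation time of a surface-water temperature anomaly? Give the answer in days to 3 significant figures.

Areal heat capacity C = ρ c_p D = 999.5 × 4199 × 25.46 = 1.07×10^8 J m⁻² K⁻¹.
Relaxation time τ = C / λ = 1.07×10^8 / 8.677 = 1.23×10^7 s.
In days: 1.23×10^7 s / (86400 s/day) = 143 days.

143 days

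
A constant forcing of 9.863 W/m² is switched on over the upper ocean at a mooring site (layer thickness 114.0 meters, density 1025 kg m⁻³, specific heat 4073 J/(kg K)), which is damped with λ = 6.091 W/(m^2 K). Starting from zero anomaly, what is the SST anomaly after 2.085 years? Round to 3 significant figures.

0.922 K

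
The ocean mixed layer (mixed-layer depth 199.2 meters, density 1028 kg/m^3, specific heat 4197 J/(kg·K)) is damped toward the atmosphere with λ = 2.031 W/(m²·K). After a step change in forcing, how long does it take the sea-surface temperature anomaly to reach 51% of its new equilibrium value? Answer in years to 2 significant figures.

9.6 years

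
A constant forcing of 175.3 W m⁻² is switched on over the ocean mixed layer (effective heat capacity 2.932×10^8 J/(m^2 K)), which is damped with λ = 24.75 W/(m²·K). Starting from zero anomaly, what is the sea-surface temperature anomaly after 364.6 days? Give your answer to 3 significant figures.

6.59 K

Areal heat capacity C = 2.932×10^8 J/(m^2 K) (given).
τ = C / λ = 2.93×10^8 / 24.75 = 1.18×10^7 s.
Equilibrium anomaly ΔT_eq = F / λ = 175.3 / 24.75 = 7.08 K.
t = 364.6 days = 3.15×10^7 s, so t/τ = 2.66.
ΔT(t) = ΔT_eq (1 − e^(−t/τ)) = 7.08 × (1 − e^−2.66) = 6.59 K.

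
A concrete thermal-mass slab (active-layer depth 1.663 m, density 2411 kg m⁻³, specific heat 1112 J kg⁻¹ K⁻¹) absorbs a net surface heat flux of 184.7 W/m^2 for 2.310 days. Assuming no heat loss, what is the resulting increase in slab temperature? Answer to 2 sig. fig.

Areal heat capacity C = ρ c_p D = 2411 × 1112 × 1.663 = 4.46×10^6 J/(m^2 K).
Net heat input Q = F Δt = 184.7 × (2.310 days × 86400 s/day) = 3.69×10^7 J/m².
ΔT = Q / C = 3.69×10^7 / 4.46×10^6 = 8.27 K.

8.3 K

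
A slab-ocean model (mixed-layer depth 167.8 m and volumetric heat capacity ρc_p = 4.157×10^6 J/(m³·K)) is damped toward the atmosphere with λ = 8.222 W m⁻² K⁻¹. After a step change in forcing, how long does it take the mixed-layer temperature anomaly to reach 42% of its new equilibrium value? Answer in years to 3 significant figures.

Areal heat capacity C = ρc_p × D = 4.157×10^6 × 167.8 = 6.98×10^8 J m⁻² K⁻¹.
τ = C / λ = 6.98×10^8 / 8.222 = 8.48×10^7 s.
Fraction reached: 1 − e^(−t/τ) = 0.42 ⇒ t = −τ ln(1 − 0.42) = τ × 0.545.
t = 4.62×10^7 s = 1.46 years.

1.46 years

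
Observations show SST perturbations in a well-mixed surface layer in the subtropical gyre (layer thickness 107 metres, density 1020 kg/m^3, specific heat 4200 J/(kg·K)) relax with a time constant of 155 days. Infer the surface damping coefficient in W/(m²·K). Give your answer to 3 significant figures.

Areal heat capacity C = ρ c_p D = 1020 × 4200 × 107 = 4.58×10^8 J/(m^2 K).
τ = 155 days = 1.34×10^7 s.
λ = C / τ = 4.58×10^8 / 1.34×10^7 = 34.2 W/(m²·K).

34.2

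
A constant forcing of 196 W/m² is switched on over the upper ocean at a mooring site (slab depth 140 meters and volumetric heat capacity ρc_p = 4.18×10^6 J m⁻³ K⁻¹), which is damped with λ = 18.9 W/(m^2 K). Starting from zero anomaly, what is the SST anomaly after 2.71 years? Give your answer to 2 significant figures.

9.7 K

Areal heat capacity C = ρc_p × D = 4.18×10^6 × 140 = 5.85×10^8 J/(m^2 K).
τ = C / λ = 5.85×10^8 / 18.9 = 3.10×10^7 s.
Equilibrium anomaly ΔT_eq = F / λ = 196 / 18.9 = 10.4 K.
t = 2.71 years = 8.55×10^7 s, so t/τ = 2.76.
ΔT(t) = ΔT_eq (1 − e^(−t/τ)) = 10.4 × (1 − e^−2.76) = 9.72 K.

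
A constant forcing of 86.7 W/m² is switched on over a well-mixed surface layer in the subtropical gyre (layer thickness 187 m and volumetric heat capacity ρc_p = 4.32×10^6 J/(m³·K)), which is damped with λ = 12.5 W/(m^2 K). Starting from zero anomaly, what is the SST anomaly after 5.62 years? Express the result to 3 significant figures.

6.49 K

Areal heat capacity C = ρc_p × D = 4.32×10^6 × 187 = 8.08×10^8 J/(m²·K).
τ = C / λ = 8.08×10^8 / 12.5 = 6.46×10^7 s.
Equilibrium anomaly ΔT_eq = F / λ = 86.7 / 12.5 = 6.94 K.
t = 5.62 years = 1.77×10^8 s, so t/τ = 2.74.
ΔT(t) = ΔT_eq (1 − e^(−t/τ)) = 6.94 × (1 − e^−2.74) = 6.49 K.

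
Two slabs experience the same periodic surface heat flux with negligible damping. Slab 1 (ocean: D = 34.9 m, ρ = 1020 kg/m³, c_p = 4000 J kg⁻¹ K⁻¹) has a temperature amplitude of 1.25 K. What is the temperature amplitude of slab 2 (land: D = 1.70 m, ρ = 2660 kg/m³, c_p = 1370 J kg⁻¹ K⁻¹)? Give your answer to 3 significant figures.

C_ocean = 1.42×10^8 J/(m²·K); C_land = 6.20×10^6 J/(m²·K).
A ∝ 1/C ⇒ A_land = A_ocean × C_ocean/C_land = 1.25 × 23.0 = 28.7 K.

28.7 K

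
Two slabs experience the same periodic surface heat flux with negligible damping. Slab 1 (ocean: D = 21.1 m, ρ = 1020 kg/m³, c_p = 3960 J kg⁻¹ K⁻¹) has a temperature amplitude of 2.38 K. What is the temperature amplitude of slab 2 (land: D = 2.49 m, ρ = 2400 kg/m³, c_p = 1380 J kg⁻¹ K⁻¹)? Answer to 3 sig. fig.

24.6 K

C_ocean = 8.52×10^7 J/(m²·K); C_land = 8.25×10^6 J/(m²·K).
A ∝ 1/C ⇒ A_land = A_ocean × C_ocean/C_land = 2.38 × 10.3 = 24.6 K.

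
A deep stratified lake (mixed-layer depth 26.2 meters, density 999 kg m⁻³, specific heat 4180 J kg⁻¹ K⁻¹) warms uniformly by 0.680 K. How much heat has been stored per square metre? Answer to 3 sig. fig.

Areal heat capacity C = ρ c_p D = 999 × 4180 × 26.2 = 1.09×10^8 J/(m^2 K).
ΔQ = C ΔT = 1.09×10^8 × 0.680 = 7.44×10^7 J/m².

7.44×10^7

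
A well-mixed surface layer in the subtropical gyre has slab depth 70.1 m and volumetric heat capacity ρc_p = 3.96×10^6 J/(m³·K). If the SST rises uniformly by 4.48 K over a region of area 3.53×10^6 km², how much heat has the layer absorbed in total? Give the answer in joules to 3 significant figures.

Areal heat capacity C = ρc_p × D = 3.96×10^6 × 70.1 = 2.78×10^8 J m⁻² K⁻¹.
Heat per unit area: q = C ΔT = 2.78×10^8 × 4.48 = 1.24×10^9 J/m².
Total heat: Q = q × A = 1.24×10^9 × (3.53×10^6 × 10⁶ m²) = 4.39×10^21 J.

4.39×10^21 J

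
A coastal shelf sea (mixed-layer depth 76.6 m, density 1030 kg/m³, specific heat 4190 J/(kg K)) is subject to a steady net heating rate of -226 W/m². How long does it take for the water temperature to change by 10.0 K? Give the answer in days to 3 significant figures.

Areal heat capacity C = ρ c_p D = 1030 × 4190 × 76.6 = 3.31×10^8 J m⁻² K⁻¹.
Time required: Δt = C ΔT / F = 3.31×10^8 × -10.0 / -226 = 1.46×10^7 s.
In days: 1.46×10^7 s / (86400 s/day) = 169 days.

169 days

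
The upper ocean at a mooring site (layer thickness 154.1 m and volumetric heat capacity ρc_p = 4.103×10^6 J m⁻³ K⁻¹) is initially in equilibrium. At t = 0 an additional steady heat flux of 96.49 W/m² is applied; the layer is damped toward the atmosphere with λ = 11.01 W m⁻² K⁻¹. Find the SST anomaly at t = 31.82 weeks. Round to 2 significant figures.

Areal heat capacity C = ρc_p × D = 4.103×10^6 × 154.1 = 6.32×10^8 J m⁻² K⁻¹.
τ = C / λ = 6.32×10^8 / 11.01 = 5.74×10^7 s.
Equilibrium anomaly ΔT_eq = F / λ = 96.49 / 11.01 = 8.76 K.
t = 31.82 weeks = 1.92×10^7 s, so t/τ = 0.335.
ΔT(t) = ΔT_eq (1 − e^(−t/τ)) = 8.76 × (1 − e^−0.335) = 2.50 K.

2.5 K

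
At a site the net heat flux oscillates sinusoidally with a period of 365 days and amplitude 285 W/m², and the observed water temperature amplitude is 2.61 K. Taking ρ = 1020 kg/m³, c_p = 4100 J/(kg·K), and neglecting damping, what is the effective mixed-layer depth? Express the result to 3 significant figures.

ω = 2π / 3.15×10^7 s = 1.99×10^-7 s⁻¹.
Required C = F₀ / (A ω) = 285 / (2.61 × 1.99×10^-7) = 5.48×10^8 J/(m²·K).
D = C / (ρ c_p) = 5.48×10^8 / (1020 × 4100) = 131 m.

131 m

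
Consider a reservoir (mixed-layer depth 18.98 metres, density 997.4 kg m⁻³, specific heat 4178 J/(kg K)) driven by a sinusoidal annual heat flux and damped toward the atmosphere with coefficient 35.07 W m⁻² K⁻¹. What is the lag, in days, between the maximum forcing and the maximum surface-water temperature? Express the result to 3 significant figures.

Areal heat capacity C = ρ c_p D = 997.4 × 4178 × 18.98 = 7.91×10^7 J/(m^2 K).
ω = 2π / 3.15×10^7 s = 1.99×10^-7 s⁻¹.
Phase lag φ = arctan(Cω/λ) = arctan(15.8/35.07) = 0.422 rad.
Time lag = φ / ω = 0.422 / 1.99×10^-7 = 2.12×10^6 s = 24.5 days.

24.5 days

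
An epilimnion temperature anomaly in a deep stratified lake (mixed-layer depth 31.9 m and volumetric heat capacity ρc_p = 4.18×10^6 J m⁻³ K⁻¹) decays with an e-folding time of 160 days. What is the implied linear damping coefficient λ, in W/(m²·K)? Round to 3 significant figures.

9.65

Areal heat capacity C = ρc_p × D = 4.18×10^6 × 31.9 = 1.33×10^8 J/(m^2 K).
τ = 160 days = 1.38×10^7 s.
λ = C / τ = 1.33×10^8 / 1.38×10^7 = 9.65 W/(m²·K).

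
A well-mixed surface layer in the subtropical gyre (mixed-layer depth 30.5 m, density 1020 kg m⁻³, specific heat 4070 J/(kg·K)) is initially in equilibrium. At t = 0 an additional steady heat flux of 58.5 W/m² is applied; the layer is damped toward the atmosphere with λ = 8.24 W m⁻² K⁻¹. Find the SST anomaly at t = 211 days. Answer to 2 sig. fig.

4.9 K

Areal heat capacity C = ρ c_p D = 1020 × 4070 × 30.5 = 1.27×10^8 J m⁻² K⁻¹.
τ = C / λ = 1.27×10^8 / 8.24 = 1.54×10^7 s.
Equilibrium anomaly ΔT_eq = F / λ = 58.5 / 8.24 = 7.10 K.
t = 211 days = 1.82×10^7 s, so t/τ = 1.19.
ΔT(t) = ΔT_eq (1 − e^(−t/τ)) = 7.10 × (1 − e^−1.19) = 4.93 K.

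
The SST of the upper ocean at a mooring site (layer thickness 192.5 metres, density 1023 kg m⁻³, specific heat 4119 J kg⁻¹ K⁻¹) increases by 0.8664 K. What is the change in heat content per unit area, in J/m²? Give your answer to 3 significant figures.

7.03×10^8

Areal heat capacity C = ρ c_p D = 1023 × 4119 × 192.5 = 8.11×10^8 J/(m^2 K).
ΔQ = C ΔT = 8.11×10^8 × 0.8664 = 7.03×10^8 J/m².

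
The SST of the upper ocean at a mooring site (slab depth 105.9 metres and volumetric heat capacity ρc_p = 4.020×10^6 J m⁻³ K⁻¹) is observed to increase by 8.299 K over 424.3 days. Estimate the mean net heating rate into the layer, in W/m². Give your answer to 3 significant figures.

96.4

Areal heat capacity C = ρc_p × D = 4.020×10^6 × 105.9 = 4.26×10^8 J/(m^2 K).
Required heat per unit area: Q = C ΔT = 4.26×10^8 × 8.299 = 3.53×10^9 J/m².
Flux F = Q / Δt = 3.53×10^9 / 3.67×10^7 s = 96.4 W/m².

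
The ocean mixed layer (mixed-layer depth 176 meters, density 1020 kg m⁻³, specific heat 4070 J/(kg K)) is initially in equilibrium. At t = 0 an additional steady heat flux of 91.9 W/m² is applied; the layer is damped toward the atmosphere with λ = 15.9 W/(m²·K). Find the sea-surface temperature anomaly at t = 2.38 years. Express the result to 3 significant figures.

Areal heat capacity C = ρ c_p D = 1020 × 4070 × 176 = 7.31×10^8 J/(m²·K).
τ = C / λ = 7.31×10^8 / 15.9 = 4.60×10^7 s.
Equilibrium anomaly ΔT_eq = F / λ = 91.9 / 15.9 = 5.78 K.
t = 2.38 years = 7.51×10^7 s, so t/τ = 1.63.
ΔT(t) = ΔT_eq (1 − e^(−t/τ)) = 5.78 × (1 − e^−1.63) = 4.65 K.

4.65 K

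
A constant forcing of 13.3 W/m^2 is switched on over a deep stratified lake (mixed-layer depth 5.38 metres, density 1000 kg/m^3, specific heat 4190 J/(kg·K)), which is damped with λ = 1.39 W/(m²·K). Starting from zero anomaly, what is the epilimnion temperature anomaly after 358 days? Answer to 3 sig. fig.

8.15 K

Areal heat capacity C = ρ c_p D = 1000 × 4190 × 5.38 = 2.25×10^7 J/(m^2 K).
τ = C / λ = 2.25×10^7 / 1.39 = 1.62×10^7 s.
Equilibrium anomaly ΔT_eq = F / λ = 13.3 / 1.39 = 9.57 K.
t = 358 days = 3.09×10^7 s, so t/τ = 1.91.
ΔT(t) = ΔT_eq (1 − e^(−t/τ)) = 9.57 × (1 − e^−1.91) = 8.15 K.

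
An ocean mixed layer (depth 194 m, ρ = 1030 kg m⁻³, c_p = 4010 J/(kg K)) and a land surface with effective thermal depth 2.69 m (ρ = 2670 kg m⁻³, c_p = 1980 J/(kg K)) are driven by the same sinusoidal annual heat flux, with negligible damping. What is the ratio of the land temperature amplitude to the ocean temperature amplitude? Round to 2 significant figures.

56

C_ocean = 1030 × 4010 × 194 = 8.01×10^8 J/(m²·K).
C_land = 2670 × 1980 × 2.69 = 1.42×10^7 J/(m²·K).
Undamped amplitude ∝ 1/C, so A_land/A_ocean = C_ocean/C_land = 56.3.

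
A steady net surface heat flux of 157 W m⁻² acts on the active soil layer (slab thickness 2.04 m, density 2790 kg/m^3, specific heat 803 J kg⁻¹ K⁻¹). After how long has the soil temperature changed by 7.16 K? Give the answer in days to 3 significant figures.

2.41 days

Areal heat capacity C = ρ c_p D = 2790 × 803 × 2.04 = 4.57×10^6 J/(m^2 K).
Time required: Δt = C ΔT / F = 4.57×10^6 × 7.16 / 157 = 2.08×10^5 s.
In days: 2.08×10^5 s / (86400 s/day) = 2.41 days.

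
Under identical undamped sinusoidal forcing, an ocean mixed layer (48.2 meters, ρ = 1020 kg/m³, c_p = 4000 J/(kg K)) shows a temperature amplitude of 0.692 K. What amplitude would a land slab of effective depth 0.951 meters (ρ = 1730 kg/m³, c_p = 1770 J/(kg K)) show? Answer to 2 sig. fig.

C_ocean = 1.97×10^8 J/(m²·K); C_land = 2.91×10^6 J/(m²·K).
A ∝ 1/C ⇒ A_land = A_ocean × C_ocean/C_land = 0.692 × 67.5 = 46.7 K.

47 K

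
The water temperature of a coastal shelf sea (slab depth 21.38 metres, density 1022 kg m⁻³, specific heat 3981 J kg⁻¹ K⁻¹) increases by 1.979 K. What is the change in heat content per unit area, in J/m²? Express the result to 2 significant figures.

Areal heat capacity C = ρ c_p D = 1022 × 3981 × 21.38 = 8.70×10^7 J m⁻² K⁻¹.
ΔQ = C ΔT = 8.70×10^7 × 1.979 = 1.72×10^8 J/m².

1.7×10^8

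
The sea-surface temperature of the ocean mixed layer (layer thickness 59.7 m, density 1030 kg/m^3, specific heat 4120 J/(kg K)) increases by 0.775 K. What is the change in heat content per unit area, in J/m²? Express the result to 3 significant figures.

Areal heat capacity C = ρ c_p D = 1030 × 4120 × 59.7 = 2.53×10^8 J/(m²·K).
ΔQ = C ΔT = 2.53×10^8 × 0.775 = 1.96×10^8 J/m².

1.96×10^8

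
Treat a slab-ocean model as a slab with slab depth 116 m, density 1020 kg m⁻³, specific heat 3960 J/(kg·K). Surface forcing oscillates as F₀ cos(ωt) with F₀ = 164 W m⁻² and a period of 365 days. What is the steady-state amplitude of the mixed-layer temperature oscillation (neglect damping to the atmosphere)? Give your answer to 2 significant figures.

1.8 K

Areal heat capacity C = ρ c_p D = 1020 × 3960 × 116 = 4.69×10^8 J m⁻² K⁻¹.
Angular frequency ω = 2π / T = 2π / 3.15×10^7 s = 1.99×10^-7 s⁻¹.
Cω = 4.69×10^8 × 1.99×10^-7 = 93.4 W/(m²·K).
Amplitude A = F₀ / (Cω) = 164 / 93.4 = 1.76 K.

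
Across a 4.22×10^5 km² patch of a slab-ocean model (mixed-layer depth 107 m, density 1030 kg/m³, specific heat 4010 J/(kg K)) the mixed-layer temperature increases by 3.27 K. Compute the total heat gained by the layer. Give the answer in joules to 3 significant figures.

6.10×10^20 J

Areal heat capacity C = ρ c_p D = 1030 × 4010 × 107 = 4.42×10^8 J/(m²·K).
Heat per unit area: q = C ΔT = 4.42×10^8 × 3.27 = 1.45×10^9 J/m².
Total heat: Q = q × A = 1.45×10^9 × (4.22×10^5 × 10⁶ m²) = 6.10×10^20 J.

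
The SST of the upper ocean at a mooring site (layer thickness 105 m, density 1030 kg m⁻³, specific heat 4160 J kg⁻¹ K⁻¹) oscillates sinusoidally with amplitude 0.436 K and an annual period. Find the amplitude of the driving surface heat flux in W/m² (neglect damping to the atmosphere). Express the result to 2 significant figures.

Areal heat capacity C = ρ c_p D = 1030 × 4160 × 105 = 4.50×10^8 J m⁻² K⁻¹.
ω = 2π / 3.15×10^7 s = 1.99×10^-7 s⁻¹.
Cω = 4.50×10^8 × 1.99×10^-7 = 89.6 W/(m²·K).
F₀ = A × Cω = 0.436 × 89.6 = 39.1 W/m².

39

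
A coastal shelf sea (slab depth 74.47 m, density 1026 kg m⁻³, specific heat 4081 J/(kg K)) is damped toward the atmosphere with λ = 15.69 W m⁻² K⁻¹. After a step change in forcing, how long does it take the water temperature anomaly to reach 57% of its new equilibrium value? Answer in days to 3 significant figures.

194 days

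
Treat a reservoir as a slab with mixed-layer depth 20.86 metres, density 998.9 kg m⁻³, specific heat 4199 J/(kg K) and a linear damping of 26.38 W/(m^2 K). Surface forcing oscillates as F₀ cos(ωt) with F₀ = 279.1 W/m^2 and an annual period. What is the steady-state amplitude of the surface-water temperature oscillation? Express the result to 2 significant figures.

8.8 K

Areal heat capacity C = ρ c_p D = 998.9 × 4199 × 20.86 = 8.75×10^7 J/(m^2 K).
Angular frequency ω = 2π / T = 2π / 3.15×10^7 s = 1.99×10^-7 s⁻¹.
√((Cω)² + λ²) = √((17.4)² + 26.38²) = 31.6 W/(m²·K).
Amplitude A = F₀ / √((Cω)²+λ²) = 279.1 / 31.6 = 8.83 K.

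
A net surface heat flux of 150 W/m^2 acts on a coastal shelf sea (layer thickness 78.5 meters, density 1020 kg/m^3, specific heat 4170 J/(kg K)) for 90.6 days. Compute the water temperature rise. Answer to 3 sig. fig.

3.52 K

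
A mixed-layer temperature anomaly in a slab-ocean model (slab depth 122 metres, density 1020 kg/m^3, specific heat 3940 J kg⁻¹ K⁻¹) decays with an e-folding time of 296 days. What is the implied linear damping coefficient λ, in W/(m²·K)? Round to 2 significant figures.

19

Areal heat capacity C = ρ c_p D = 1020 × 3940 × 122 = 4.90×10^8 J/(m²·K).
τ = 296 days = 2.56×10^7 s.
λ = C / τ = 4.90×10^8 / 2.56×10^7 = 19.2 W/(m²·K).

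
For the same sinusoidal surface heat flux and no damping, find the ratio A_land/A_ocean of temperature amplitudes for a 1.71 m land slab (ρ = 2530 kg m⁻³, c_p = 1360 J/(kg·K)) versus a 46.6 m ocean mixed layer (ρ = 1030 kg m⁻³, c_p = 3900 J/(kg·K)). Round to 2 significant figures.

32

C_ocean = 1030 × 3900 × 46.6 = 1.87×10^8 J/(m²·K).
C_land = 2530 × 1360 × 1.71 = 5.88×10^6 J/(m²·K).
Undamped amplitude ∝ 1/C, so A_land/A_ocean = C_ocean/C_land = 31.8.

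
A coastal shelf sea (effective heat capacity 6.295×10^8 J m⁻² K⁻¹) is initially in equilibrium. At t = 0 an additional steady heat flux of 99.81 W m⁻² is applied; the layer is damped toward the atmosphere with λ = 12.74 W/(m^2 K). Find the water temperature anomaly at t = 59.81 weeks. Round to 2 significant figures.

4.1 K

Areal heat capacity C = 6.295×10^8 J m⁻² K⁻¹ (given).
τ = C / λ = 6.30×10^8 / 12.74 = 4.94×10^7 s.
Equilibrium anomaly ΔT_eq = F / λ = 99.81 / 12.74 = 7.83 K.
t = 59.81 weeks = 3.62×10^7 s, so t/τ = 0.732.
ΔT(t) = ΔT_eq (1 − e^(−t/τ)) = 7.83 × (1 − e^−0.732) = 4.07 K.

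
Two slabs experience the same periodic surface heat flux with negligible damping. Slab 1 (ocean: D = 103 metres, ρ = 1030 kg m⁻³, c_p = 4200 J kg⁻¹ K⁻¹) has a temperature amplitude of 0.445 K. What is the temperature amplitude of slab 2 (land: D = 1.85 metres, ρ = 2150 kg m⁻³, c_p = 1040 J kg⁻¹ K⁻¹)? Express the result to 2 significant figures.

48 K

C_ocean = 4.46×10^8 J/(m²·K); C_land = 4.14×10^6 J/(m²·K).
A ∝ 1/C ⇒ A_land = A_ocean × C_ocean/C_land = 0.445 × 108 = 47.9 K.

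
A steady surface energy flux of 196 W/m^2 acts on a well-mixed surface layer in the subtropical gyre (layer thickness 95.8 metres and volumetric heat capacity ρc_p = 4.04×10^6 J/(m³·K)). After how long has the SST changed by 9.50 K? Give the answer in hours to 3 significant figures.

Areal heat capacity C = ρc_p × D = 4.04×10^6 × 95.8 = 3.87×10^8 J m⁻² K⁻¹.
Time required: Δt = C ΔT / F = 3.87×10^8 × 9.50 / 196 = 1.88×10^7 s.
In hours: 1.88×10^7 s / (3600 s/hour) = 5210 hours.

5210 hours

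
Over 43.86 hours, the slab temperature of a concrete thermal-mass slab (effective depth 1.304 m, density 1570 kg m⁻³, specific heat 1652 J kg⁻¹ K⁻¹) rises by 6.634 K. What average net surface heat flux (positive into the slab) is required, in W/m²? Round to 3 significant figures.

Areal heat capacity C = ρ c_p D = 1570 × 1652 × 1.304 = 3.38×10^6 J/(m^2 K).
Required heat per unit area: Q = C ΔT = 3.38×10^6 × 6.634 = 2.24×10^7 J/m².
Flux F = Q / Δt = 2.24×10^7 / 1.58×10^5 s = 142 W/m².

142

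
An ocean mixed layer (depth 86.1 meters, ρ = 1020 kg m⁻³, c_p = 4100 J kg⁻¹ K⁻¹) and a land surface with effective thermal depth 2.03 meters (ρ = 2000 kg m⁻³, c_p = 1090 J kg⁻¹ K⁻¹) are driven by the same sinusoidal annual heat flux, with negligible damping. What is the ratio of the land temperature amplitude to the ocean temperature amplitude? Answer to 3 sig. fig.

C_ocean = 1020 × 4100 × 86.1 = 3.60×10^8 J/(m²·K).
C_land = 2000 × 1090 × 2.03 = 4.43×10^6 J/(m²·K).
Undamped amplitude ∝ 1/C, so A_land/A_ocean = C_ocean/C_land = 81.4.

81.4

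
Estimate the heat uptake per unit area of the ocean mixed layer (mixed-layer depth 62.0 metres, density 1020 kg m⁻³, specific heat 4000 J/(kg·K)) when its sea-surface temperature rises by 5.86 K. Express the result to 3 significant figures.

Areal heat capacity C = ρ c_p D = 1020 × 4000 × 62.0 = 2.53×10^8 J m⁻² K⁻¹.
ΔQ = C ΔT = 2.53×10^8 × 5.86 = 1.48×10^9 J/m².

1.48×10^9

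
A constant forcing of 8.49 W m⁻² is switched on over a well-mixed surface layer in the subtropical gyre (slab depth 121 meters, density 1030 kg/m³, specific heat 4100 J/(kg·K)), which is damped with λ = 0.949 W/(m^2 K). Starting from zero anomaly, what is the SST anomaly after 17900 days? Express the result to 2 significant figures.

Areal heat capacity C = ρ c_p D = 1030 × 4100 × 121 = 5.11×10^8 J/(m²·K).
τ = C / λ = 5.11×10^8 / 0.949 = 5.38×10^8 s.
Equilibrium anomaly ΔT_eq = F / λ = 8.49 / 0.949 = 8.95 K.
t = 17900 days = 1.55×10^9 s, so t/τ = 2.87.
ΔT(t) = ΔT_eq (1 − e^(−t/τ)) = 8.95 × (1 − e^−2.87) = 8.44 K.

8.4 K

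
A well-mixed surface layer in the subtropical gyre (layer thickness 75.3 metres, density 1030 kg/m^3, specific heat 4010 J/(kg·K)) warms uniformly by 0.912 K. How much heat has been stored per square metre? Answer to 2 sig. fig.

Areal heat capacity C = ρ c_p D = 1030 × 4010 × 75.3 = 3.11×10^8 J m⁻² K⁻¹.
ΔQ = C ΔT = 3.11×10^8 × 0.912 = 2.84×10^8 J/m².

2.8×10^8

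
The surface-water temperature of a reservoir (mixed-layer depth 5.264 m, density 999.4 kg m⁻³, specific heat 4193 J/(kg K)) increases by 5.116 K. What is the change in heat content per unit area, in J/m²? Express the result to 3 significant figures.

1.13×10^8

Areal heat capacity C = ρ c_p D = 999.4 × 4193 × 5.264 = 2.21×10^7 J/(m²·K).
ΔQ = C ΔT = 2.21×10^7 × 5.116 = 1.13×10^8 J/m².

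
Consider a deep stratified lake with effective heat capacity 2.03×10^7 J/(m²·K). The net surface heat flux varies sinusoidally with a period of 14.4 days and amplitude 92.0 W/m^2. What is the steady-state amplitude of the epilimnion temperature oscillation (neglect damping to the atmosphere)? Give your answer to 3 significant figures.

0.897 K

Areal heat capacity C = 2.03×10^7 J/(m²·K) (given).
Angular frequency ω = 2π / T = 2π / 1.24×10^6 s = 5.05×10^-6 s⁻¹.
Cω = 2.03×10^7 × 5.05×10^-6 = 103 W/(m²·K).
Amplitude A = F₀ / (Cω) = 92.0 / 103 = 0.897 K.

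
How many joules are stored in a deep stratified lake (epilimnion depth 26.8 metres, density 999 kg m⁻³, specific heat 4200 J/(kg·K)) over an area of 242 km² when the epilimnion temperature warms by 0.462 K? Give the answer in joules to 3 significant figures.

1.26×10^16 J

Areal heat capacity C = ρ c_p D = 999 × 4200 × 26.8 = 1.12×10^8 J/(m²·K).
Heat per unit area: q = C ΔT = 1.12×10^8 × 0.462 = 5.20×10^7 J/m².
Total heat: Q = q × A = 5.20×10^7 × (242 × 10⁶ m²) = 1.26×10^16 J.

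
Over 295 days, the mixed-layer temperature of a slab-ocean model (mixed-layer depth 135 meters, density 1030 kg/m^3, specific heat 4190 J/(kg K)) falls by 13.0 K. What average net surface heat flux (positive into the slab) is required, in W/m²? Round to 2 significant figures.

-300

Areal heat capacity C = ρ c_p D = 1030 × 4190 × 135 = 5.83×10^8 J m⁻² K⁻¹.
Required heat per unit area: Q = C ΔT = 5.83×10^8 × -13.0 = -7.57×10^9 J/m².
Flux F = Q / Δt = -7.57×10^9 / 2.55×10^7 s = -297 W/m².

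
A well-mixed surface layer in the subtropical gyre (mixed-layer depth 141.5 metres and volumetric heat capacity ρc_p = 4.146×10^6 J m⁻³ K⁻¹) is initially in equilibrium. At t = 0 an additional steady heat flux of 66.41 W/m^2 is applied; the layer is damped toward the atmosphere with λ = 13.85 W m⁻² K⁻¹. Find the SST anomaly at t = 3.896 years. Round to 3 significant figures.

Areal heat capacity C = ρc_p × D = 4.146×10^6 × 141.5 = 5.87×10^8 J/(m²·K).
τ = C / λ = 5.87×10^8 / 13.85 = 4.24×10^7 s.
Equilibrium anomaly ΔT_eq = F / λ = 66.41 / 13.85 = 4.79 K.
t = 3.896 years = 1.23×10^8 s, so t/τ = 2.90.
ΔT(t) = ΔT_eq (1 − e^(−t/τ)) = 4.79 × (1 − e^−2.90) = 4.53 K.

4.53 K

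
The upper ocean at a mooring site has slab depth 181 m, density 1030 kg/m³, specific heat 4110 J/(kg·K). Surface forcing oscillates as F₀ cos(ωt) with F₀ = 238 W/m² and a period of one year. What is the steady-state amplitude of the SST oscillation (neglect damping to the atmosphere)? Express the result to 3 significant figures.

1.56 K

Areal heat capacity C = ρ c_p D = 1030 × 4110 × 181 = 7.66×10^8 J/(m^2 K).
Angular frequency ω = 2π / T = 2π / 3.15×10^7 s = 1.99×10^-7 s⁻¹.
Cω = 7.66×10^8 × 1.99×10^-7 = 153 W/(m²·K).
Amplitude A = F₀ / (Cω) = 238 / 153 = 1.56 K.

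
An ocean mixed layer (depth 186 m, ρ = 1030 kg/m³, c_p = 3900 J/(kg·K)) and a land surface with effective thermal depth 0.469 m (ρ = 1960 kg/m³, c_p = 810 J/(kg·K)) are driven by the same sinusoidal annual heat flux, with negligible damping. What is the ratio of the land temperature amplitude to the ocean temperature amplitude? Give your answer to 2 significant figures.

1000

C_ocean = 1030 × 3900 × 186 = 7.47×10^8 J/(m²·K).
C_land = 1960 × 810 × 0.469 = 7.45×10^5 J/(m²·K).
Undamped amplitude ∝ 1/C, so A_land/A_ocean = C_ocean/C_land = 1000.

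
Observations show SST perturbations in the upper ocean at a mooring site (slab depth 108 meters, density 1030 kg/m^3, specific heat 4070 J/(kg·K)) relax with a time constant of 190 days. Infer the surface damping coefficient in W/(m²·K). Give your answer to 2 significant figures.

28

Areal heat capacity C = ρ c_p D = 1030 × 4070 × 108 = 4.53×10^8 J m⁻² K⁻¹.
τ = 190 days = 1.64×10^7 s.
λ = C / τ = 4.53×10^8 / 1.64×10^7 = 27.6 W/(m²·K).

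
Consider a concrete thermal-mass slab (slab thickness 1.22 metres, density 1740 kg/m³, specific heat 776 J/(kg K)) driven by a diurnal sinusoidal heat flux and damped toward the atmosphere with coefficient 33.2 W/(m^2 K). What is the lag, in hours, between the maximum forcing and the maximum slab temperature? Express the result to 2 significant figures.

Areal heat capacity C = ρ c_p D = 1740 × 776 × 1.22 = 1.65×10^6 J/(m²·K).
ω = 2π / 86400 s = 7.27×10^-5 s⁻¹.
Phase lag φ = arctan(Cω/λ) = arctan(120/33.2) = 1.30 rad.
Time lag = φ / ω = 1.30 / 7.27×10^-5 = 17900 s = 4.97 hours.

5.0 hours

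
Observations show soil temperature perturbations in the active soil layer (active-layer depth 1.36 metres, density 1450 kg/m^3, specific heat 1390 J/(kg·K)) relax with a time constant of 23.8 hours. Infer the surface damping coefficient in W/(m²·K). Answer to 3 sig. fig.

32.0

Areal heat capacity C = ρ c_p D = 1450 × 1390 × 1.36 = 2.74×10^6 J/(m^2 K).
τ = 23.8 hours = 85700 s.
λ = C / τ = 2.74×10^6 / 85700 = 32.0 W/(m²·K).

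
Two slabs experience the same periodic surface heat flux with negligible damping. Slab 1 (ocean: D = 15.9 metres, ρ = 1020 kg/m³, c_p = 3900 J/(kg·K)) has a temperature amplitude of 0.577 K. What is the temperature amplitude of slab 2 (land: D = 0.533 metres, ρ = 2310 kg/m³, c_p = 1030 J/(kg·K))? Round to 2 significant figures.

C_ocean = 6.33×10^7 J/(m²·K); C_land = 1.27×10^6 J/(m²·K).
A ∝ 1/C ⇒ A_land = A_ocean × C_ocean/C_land = 0.577 × 49.9 = 28.8 K.

29 K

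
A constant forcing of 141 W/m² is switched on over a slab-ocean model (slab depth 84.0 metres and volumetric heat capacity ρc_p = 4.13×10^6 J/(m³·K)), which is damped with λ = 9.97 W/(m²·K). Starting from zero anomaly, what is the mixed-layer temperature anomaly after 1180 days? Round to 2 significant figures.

13 K

Areal heat capacity C = ρc_p × D = 4.13×10^6 × 84.0 = 3.47×10^8 J/(m²·K).
τ = C / λ = 3.47×10^8 / 9.97 = 3.48×10^7 s.
Equilibrium anomaly ΔT_eq = F / λ = 141 / 9.97 = 14.1 K.
t = 1180 days = 1.02×10^8 s, so t/τ = 2.93.
ΔT(t) = ΔT_eq (1 − e^(−t/τ)) = 14.1 × (1 − e^−2.93) = 13.4 K.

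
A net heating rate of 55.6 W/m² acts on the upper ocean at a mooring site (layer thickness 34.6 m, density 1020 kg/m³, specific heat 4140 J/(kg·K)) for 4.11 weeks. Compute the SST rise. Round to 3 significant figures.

0.946 K

Areal heat capacity C = ρ c_p D = 1020 × 4140 × 34.6 = 1.46×10^8 J/(m²·K).
Net heat input Q = F Δt = 55.6 × (4.11 weeks × 6.048×10^5 s/week) = 1.38×10^8 J/m².
ΔT = Q / C = 1.38×10^8 / 1.46×10^8 = 0.946 K.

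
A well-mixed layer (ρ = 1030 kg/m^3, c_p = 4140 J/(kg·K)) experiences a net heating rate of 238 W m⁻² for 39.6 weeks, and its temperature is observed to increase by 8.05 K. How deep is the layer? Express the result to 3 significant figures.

166 m

Heat input Q = F Δt = 238 × 2.40×10^7 s = 5.70×10^9 J/m².
Required areal heat capacity C = Q / ΔT = 7.08×10^8 J/(m²·K).
Depth D = C / (ρ c_p) = 7.08×10^8 / (1030 × 4140) = 166 m.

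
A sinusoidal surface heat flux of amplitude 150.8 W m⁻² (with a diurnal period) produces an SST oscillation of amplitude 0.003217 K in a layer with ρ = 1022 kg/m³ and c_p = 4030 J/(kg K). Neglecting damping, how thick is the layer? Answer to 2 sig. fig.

ω = 2π / 86400 s = 7.27×10^-5 s⁻¹.
Required C = F₀ / (A ω) = 150.8 / (0.003217 × 7.27×10^-5) = 6.45×10^8 J/(m²·K).
D = C / (ρ c_p) = 6.45×10^8 / (1022 × 4030) = 157 m.

160 m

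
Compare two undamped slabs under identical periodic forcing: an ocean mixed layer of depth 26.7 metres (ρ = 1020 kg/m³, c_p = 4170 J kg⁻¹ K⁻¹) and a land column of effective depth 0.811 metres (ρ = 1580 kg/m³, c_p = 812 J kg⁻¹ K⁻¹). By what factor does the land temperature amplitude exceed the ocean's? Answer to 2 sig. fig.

110

C_ocean = 1020 × 4170 × 26.7 = 1.14×10^8 J/(m²·K).
C_land = 1580 × 812 × 0.811 = 1.04×10^6 J/(m²·K).
Undamped amplitude ∝ 1/C, so A_land/A_ocean = C_ocean/C_land = 109.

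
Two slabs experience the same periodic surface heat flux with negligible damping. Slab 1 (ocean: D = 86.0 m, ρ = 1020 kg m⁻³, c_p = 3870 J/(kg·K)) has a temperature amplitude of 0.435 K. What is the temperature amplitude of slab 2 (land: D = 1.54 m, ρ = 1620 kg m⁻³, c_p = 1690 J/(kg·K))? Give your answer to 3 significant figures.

C_ocean = 3.39×10^8 J/(m²·K); C_land = 4.22×10^6 J/(m²·K).
A ∝ 1/C ⇒ A_land = A_ocean × C_ocean/C_land = 0.435 × 80.5 = 35.0 K.

35.0 K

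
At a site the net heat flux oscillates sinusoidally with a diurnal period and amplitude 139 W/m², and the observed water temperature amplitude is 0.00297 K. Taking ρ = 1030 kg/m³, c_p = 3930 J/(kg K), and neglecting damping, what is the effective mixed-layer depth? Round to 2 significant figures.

ω = 2π / 86400 s = 7.27×10^-5 s⁻¹.
Required C = F₀ / (A ω) = 139 / (0.00297 × 7.27×10^-5) = 6.44×10^8 J/(m²·K).
D = C / (ρ c_p) = 6.44×10^8 / (1030 × 3930) = 159 m.

160 m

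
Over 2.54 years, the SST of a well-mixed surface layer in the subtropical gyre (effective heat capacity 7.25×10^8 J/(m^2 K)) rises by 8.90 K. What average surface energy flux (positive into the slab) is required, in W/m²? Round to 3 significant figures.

80.5

Areal heat capacity C = 7.25×10^8 J/(m^2 K) (given).
Required heat per unit area: Q = C ΔT = 7.25×10^8 × 8.90 = 6.45×10^9 J/m².
Flux F = Q / Δt = 6.45×10^9 / 8.02×10^7 s = 80.5 W/m².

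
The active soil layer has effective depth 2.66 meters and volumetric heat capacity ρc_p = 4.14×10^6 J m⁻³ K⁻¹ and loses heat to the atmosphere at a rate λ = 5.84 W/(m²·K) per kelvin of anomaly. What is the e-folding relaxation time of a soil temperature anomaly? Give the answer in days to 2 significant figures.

22 days

Areal heat capacity C = ρc_p × D = 4.14×10^6 × 2.66 = 1.10×10^7 J/(m^2 K).
Relaxation time τ = C / λ = 1.10×10^7 / 5.84 = 1.89×10^6 s.
In days: 1.89×10^6 s / (86400 s/day) = 21.8 days.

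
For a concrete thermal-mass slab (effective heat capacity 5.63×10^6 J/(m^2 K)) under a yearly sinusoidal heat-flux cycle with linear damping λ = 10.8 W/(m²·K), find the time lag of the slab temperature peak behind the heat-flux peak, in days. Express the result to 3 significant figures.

6.01 days

Areal heat capacity C = 5.63×10^6 J/(m^2 K) (given).
ω = 2π / 3.15×10^7 s = 1.99×10^-7 s⁻¹.
Phase lag φ = arctan(Cω/λ) = arctan(1.12/10.8) = 0.103 rad.
Time lag = φ / ω = 0.103 / 1.99×10^-7 = 5.19×10^5 s = 6.01 days.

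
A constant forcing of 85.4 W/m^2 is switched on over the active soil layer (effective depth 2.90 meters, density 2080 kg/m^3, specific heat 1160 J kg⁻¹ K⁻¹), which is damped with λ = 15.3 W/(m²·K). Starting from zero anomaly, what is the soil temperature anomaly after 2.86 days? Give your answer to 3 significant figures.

2.33 K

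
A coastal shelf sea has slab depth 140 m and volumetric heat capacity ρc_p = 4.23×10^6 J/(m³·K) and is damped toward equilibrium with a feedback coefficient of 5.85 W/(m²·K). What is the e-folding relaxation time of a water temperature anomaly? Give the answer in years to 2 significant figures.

3.2 years

Areal heat capacity C = ρc_p × D = 4.23×10^6 × 140 = 5.92×10^8 J/(m^2 K).
Relaxation time τ = C / λ = 5.92×10^8 / 5.85 = 1.01×10^8 s.
In years: 1.01×10^8 s / (3.156×10^7 s/year) = 3.21 years.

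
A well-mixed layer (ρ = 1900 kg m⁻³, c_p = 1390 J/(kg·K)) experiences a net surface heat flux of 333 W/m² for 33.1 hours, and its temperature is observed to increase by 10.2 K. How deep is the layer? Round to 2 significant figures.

Heat input Q = F Δt = 333 × 1.19×10^5 s = 3.97×10^7 J/m².
Required areal heat capacity C = Q / ΔT = 3.89×10^6 J/(m²·K).
Depth D = C / (ρ c_p) = 3.89×10^6 / (1900 × 1390) = 1.47 m.

1.5 m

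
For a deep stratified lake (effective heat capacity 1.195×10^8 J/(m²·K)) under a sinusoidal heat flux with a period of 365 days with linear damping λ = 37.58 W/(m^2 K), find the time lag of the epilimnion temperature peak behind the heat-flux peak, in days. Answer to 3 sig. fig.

Areal heat capacity C = 1.195×10^8 J/(m²·K) (given).
ω = 2π / 3.15×10^7 s = 1.99×10^-7 s⁻¹.
Phase lag φ = arctan(Cω/λ) = arctan(23.8/37.58) = 0.565 rad.
Time lag = φ / ω = 0.565 / 1.99×10^-7 = 2.83×10^6 s = 32.8 days.

32.8 days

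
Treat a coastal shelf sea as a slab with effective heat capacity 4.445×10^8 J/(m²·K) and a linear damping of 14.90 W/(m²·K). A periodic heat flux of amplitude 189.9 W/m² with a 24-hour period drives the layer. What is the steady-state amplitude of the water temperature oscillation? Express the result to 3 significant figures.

Areal heat capacity C = 4.445×10^8 J/(m²·K) (given).
Angular frequency ω = 2π / T = 2π / 86400 s = 7.27×10^-5 s⁻¹.
√((Cω)² + λ²) = √((32300)² + 14.90²) = 32300 W/(m²·K).
Amplitude A = F₀ / √((Cω)²+λ²) = 189.9 / 32300 = 0.00587 K.

0.00587 K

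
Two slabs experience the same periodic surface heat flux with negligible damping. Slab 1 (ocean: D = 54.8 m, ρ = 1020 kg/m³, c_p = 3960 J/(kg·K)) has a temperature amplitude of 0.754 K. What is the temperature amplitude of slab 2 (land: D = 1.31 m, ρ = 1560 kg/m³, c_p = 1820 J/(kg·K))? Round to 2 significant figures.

45 K

C_ocean = 2.21×10^8 J/(m²·K); C_land = 3.72×10^6 J/(m²·K).
A ∝ 1/C ⇒ A_land = A_ocean × C_ocean/C_land = 0.754 × 59.5 = 44.9 K.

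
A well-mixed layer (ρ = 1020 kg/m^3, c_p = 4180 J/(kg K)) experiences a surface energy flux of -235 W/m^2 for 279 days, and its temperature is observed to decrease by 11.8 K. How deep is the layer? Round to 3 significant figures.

113 m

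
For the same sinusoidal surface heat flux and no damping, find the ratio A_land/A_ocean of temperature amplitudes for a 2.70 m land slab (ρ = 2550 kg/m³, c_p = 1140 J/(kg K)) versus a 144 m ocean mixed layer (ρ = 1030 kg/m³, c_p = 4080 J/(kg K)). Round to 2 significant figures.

77

C_ocean = 1030 × 4080 × 144 = 6.05×10^8 J/(m²·K).
C_land = 2550 × 1140 × 2.70 = 7.85×10^6 J/(m²·K).
Undamped amplitude ∝ 1/C, so A_land/A_ocean = C_ocean/C_land = 77.1.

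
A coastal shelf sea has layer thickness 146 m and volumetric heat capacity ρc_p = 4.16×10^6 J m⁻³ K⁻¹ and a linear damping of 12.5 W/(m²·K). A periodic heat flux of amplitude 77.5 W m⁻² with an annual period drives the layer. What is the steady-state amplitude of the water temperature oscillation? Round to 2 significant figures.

0.64 K

Areal heat capacity C = ρc_p × D = 4.16×10^6 × 146 = 6.07×10^8 J/(m^2 K).
Angular frequency ω = 2π / T = 2π / 3.15×10^7 s = 1.99×10^-7 s⁻¹.
√((Cω)² + λ²) = √((121)² + 12.5²) = 122 W/(m²·K).
Amplitude A = F₀ / √((Cω)²+λ²) = 77.5 / 122 = 0.637 K.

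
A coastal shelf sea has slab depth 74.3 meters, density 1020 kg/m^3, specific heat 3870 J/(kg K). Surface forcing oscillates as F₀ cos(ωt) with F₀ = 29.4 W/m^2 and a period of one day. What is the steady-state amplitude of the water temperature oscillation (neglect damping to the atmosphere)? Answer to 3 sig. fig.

0.00138 K

Areal heat capacity C = ρ c_p D = 1020 × 3870 × 74.3 = 2.93×10^8 J/(m²·K).
Angular frequency ω = 2π / T = 2π / 86400 s = 7.27×10^-5 s⁻¹.
Cω = 2.93×10^8 × 7.27×10^-5 = 21300 W/(m²·K).
Amplitude A = F₀ / (Cω) = 29.4 / 21300 = 0.00138 K.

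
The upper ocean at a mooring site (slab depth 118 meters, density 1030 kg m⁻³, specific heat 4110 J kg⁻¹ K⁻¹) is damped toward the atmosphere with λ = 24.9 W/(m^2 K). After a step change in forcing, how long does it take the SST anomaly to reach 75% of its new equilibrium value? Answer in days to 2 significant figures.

320 days

Areal heat capacity C = ρ c_p D = 1030 × 4110 × 118 = 5.00×10^8 J/(m²·K).
τ = C / λ = 5.00×10^8 / 24.9 = 2.01×10^7 s.
Fraction reached: 1 − e^(−t/τ) = 0.75 ⇒ t = −τ ln(1 − 0.75) = τ × 1.39.
t = 2.78×10^7 s = 322 days.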